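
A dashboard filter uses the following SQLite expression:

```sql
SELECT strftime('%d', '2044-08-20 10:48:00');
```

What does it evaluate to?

`%d` extracts the 2-digit day of month: 20.

20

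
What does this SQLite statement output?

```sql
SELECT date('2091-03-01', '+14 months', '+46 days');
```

2092-06-16

Adding +14 months to 2091-03-01 gives 2092-05-01.
Applying '+46 days' to 2092-05-01: counting 46 days forward gives 2092-06-16.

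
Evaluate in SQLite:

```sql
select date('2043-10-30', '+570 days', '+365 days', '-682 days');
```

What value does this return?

2044-07-09

Applying '+570 days' to 2043-10-30: counting 570 days forward gives 2045-05-22.
Applying '+365 days' to 2045-05-22: counting 365 days forward gives 2046-05-22.
Applying '-682 days' to 2046-05-22: counting 682 days back gives 2044-07-09.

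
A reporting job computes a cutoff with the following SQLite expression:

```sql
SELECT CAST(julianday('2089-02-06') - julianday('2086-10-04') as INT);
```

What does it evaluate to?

27 days remain in October 2086 after the 4th (31 − 4).
Full months from November 2086 through January 2089 contribute their day counts.
Then 6 days into February 2089.
Total: 27 + 30 + 31 + 31 + 28 + 31 + 30 + 31 + 30 + 31 + 31 + 30 + 31 + 30 + 31 + 31 + 29 + 31 + 30 + 31 + 30 + 31 + 31 + 30 + 31 + 30 + 31 + 31 + 6 = 856.

856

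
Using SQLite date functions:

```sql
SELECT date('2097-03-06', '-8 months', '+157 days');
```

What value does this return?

2096-12-10

Adding -8 months to 2097-03-06 gives 2096-07-06.
Applying '+157 days' to 2096-07-06: counting 157 days forward gives 2096-12-10.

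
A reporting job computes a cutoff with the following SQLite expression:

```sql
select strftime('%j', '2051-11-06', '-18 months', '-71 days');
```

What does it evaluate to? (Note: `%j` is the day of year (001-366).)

055

First apply '-18 months', '-71 days': 2051-11-06 → 2050-02-24.
Day-of-year for 2050-02-24: days since 2050-01-01 inclusive = 55, zero-padded to 055.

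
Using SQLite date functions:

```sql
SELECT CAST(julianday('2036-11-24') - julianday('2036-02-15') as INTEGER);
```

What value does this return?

14 days remain in February 2036 after the 15th (29 − 15).
Full months from March 2036 through October 2036 contribute their day counts.
Then 24 days into November 2036.
Total: 14 + 31 + 30 + 31 + 30 + 31 + 31 + 30 + 31 + 24 = 283.

283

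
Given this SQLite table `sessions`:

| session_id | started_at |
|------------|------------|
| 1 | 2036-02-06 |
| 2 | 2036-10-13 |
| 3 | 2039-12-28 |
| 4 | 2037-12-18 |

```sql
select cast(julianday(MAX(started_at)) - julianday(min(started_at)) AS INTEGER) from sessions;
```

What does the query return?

MIN = 2036-02-06, MAX = 2039-12-28.
23 days remain in February 2036 after the 6th (29 − 6).
Full months from March 2036 through November 2039 contribute their day counts.
Then 28 days into December 2039.
Total: 23 + 31 + 30 + 31 + 30 + 31 + 31 + 30 + 31 + 30 + 31 + 31 + 28 + 31 + 30 + 31 + 30 + 31 + 31 + 30 + 31 + 30 + 31 + 31 + 28 + 31 + 30 + 31 + 30 + 31 + 31 + 30 + 31 + 30 + 31 + 31 + 28 + 31 + 30 + 31 + 30 + 31 + 31 + 30 + 31 + 30 + 28 = 1421.

1421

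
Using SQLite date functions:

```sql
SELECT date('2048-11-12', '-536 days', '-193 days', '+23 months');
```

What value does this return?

2048-10-14

Applying '-536 days' to 2048-11-12: counting 536 days back gives 2047-05-26.
Applying '-193 days' to 2047-05-26: counting 193 days back gives 2046-11-14.
Adding +23 months to 2046-11-14 gives 2048-10-14.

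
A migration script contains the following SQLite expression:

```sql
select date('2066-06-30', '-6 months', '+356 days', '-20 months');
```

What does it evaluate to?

Adding -6 months to 2066-06-30 gives 2065-12-30.
Applying '+356 days' to 2065-12-30: counting 356 days forward gives 2066-12-21.
Adding -20 months to 2066-12-21 gives 2065-04-21.

2065-04-21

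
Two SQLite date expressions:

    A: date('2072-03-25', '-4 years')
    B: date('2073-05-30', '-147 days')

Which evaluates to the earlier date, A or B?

A

A = 2068-03-25.
B = 2073-01-03.
A is earlier.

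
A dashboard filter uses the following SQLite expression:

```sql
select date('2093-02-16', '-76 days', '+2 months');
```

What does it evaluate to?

Applying '-76 days' to 2093-02-16: counting 76 days back gives 2092-12-02.
Adding +2 months to 2092-12-02 gives 2093-02-02.

2093-02-02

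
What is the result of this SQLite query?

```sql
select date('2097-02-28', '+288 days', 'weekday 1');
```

Applying '+288 days' to 2097-02-28: counting 288 days forward gives 2097-12-13.
`weekday 1` advances to the next Monday; 2097-12-13 is a Friday, so it moves forward to 2097-12-16.

2097-12-16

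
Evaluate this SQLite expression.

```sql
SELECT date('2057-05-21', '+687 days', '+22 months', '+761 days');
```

Applying '+687 days' to 2057-05-21: counting 687 days forward gives 2059-04-08.
Adding +22 months to 2059-04-08 gives 2061-02-08.
Applying '+761 days' to 2061-02-08: counting 761 days forward gives 2063-03-11.

2063-03-11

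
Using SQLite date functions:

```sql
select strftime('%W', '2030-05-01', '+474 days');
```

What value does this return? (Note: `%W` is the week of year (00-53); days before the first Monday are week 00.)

33

First apply '+474 days': 2030-05-01 → 2031-08-18.
2031-08-18 is a Monday. SQLite's %W counts Mondays since the year started; the result is 33.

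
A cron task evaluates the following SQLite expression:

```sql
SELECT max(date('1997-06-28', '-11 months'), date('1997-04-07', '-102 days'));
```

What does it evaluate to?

1996-12-26

date('1997-06-28', '-11 months') → 1996-07-28.
date('1997-04-07', '-102 days') → 1996-12-26.
Later of the two is 1996-12-26.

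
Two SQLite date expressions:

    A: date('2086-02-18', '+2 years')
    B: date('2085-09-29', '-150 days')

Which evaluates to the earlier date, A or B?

A = 2088-02-18.
B = 2085-05-02.
B is earlier.

B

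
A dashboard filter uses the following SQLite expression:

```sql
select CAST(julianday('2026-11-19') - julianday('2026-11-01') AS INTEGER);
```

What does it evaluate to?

Both dates are in November 2026: 19 − 1 = 18.

18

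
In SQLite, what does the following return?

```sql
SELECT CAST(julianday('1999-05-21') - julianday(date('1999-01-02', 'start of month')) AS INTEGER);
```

140

`start of month` rewinds 1999-01-02 to 1999-01-01.
30 days remain in January 1999 after the 1st (31 − 1).
February 1999: 28 days.
March 1999: 31 days.
April 1999: 30 days.
Then 21 days into May 1999.
Total: 30 + 28 + 31 + 30 + 21 = 140.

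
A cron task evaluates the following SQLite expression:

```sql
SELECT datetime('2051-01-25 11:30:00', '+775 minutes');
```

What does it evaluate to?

775 minutes = 12h 55m; +775 minutes from 2051-01-25 11:30:00 is 2051-01-26 00:25:00 (crosses midnight).

2051-01-26 00:25:00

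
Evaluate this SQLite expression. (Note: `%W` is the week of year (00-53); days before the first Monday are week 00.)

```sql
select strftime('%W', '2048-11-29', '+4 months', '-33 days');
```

First apply '+4 months', '-33 days': 2048-11-29 → 2049-02-24.
2049-02-24 is a Wednesday. SQLite's %W counts Mondays since the year started; the result is 08.

08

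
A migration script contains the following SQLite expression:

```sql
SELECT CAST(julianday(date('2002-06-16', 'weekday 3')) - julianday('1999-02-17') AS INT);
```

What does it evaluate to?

1218

`weekday 3` advances to the next Wednesday; 2002-06-16 is a Sunday, so it moves forward to 2002-06-19.
11 days remain in February 1999 after the 17th (28 − 17).
Full months from March 1999 through May 2002 contribute their day counts.
Then 19 days into June 2002.
Total: 11 + 31 + 30 + 31 + 30 + 31 + 31 + 30 + 31 + 30 + 31 + 31 + 29 + 31 + 30 + 31 + 30 + 31 + 31 + 30 + 31 + 30 + 31 + 31 + 28 + 31 + 30 + 31 + 30 + 31 + 31 + 30 + 31 + 30 + 31 + 31 + 28 + 31 + 30 + 31 + 19 = 1218.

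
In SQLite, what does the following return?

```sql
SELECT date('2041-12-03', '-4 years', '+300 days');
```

2038-09-29

Adding -4 years to 2041-12-03 gives 2037-12-03.
Applying '+300 days' to 2037-12-03: counting 300 days forward gives 2038-09-29.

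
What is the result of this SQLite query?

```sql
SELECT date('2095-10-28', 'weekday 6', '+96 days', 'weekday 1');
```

2096-02-06

`weekday 6` advances to the next Saturday; 2095-10-28 is a Friday, so it moves forward to 2095-10-29.
Applying '+96 days' to 2095-10-29: counting 96 days forward gives 2096-02-02.
`weekday 1` advances to the next Monday; 2096-02-02 is a Thursday, so it moves forward to 2096-02-06.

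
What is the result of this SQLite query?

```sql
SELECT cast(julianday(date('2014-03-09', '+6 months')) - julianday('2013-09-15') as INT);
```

359

Adding +6 months to 2014-03-09 gives 2014-09-09.
15 days remain in September 2013 after the 15th (30 − 15).
Full months from October 2013 through August 2014 contribute their day counts.
Then 9 days into September 2014.
Total: 15 + 31 + 30 + 31 + 31 + 28 + 31 + 30 + 31 + 30 + 31 + 31 + 9 = 359.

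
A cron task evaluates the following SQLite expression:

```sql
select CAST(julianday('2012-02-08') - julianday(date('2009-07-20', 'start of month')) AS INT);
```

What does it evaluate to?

952

`start of month` rewinds 2009-07-20 to 2009-07-01.
30 days remain in July 2009 after the 1st (31 − 1).
Full months from August 2009 through January 2012 contribute their day counts.
Then 8 days into February 2012.
Total: 30 + 31 + 30 + 31 + 30 + 31 + 31 + 28 + 31 + 30 + 31 + 30 + 31 + 31 + 30 + 31 + 30 + 31 + 31 + 28 + 31 + 30 + 31 + 30 + 31 + 31 + 30 + 31 + 30 + 31 + 31 + 8 = 952.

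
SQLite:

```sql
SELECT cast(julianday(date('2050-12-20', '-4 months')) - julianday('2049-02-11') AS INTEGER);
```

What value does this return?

Adding -4 months to 2050-12-20 gives 2050-08-20.
17 days remain in February 2049 after the 11th (28 − 11).
Full months from March 2049 through July 2050 contribute their day counts.
Then 20 days into August 2050.
Total: 17 + 31 + 30 + 31 + 30 + 31 + 31 + 30 + 31 + 30 + 31 + 31 + 28 + 31 + 30 + 31 + 30 + 31 + 20 = 555.

555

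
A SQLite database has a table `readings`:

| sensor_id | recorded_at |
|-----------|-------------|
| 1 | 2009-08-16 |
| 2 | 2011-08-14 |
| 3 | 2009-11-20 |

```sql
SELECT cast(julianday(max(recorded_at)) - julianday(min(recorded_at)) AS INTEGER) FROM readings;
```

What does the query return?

728

MIN = 2009-08-16, MAX = 2011-08-14.
15 days remain in August 2009 after the 16th (31 − 16).
Full months from September 2009 through July 2011 contribute their day counts.
Then 14 days into August 2011.
Total: 15 + 30 + 31 + 30 + 31 + 31 + 28 + 31 + 30 + 31 + 30 + 31 + 31 + 30 + 31 + 30 + 31 + 31 + 28 + 31 + 30 + 31 + 30 + 31 + 14 = 728.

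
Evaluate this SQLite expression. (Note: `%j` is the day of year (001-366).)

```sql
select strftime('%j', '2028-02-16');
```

Day-of-year for 2028-02-16: days since 2028-01-01 inclusive = 47, zero-padded to 047.

047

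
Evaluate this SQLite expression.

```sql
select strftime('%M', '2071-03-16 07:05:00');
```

05

`%M` extracts the 2-digit minute: 05.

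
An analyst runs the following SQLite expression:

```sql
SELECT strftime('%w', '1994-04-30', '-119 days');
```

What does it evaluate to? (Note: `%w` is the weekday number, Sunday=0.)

First apply '-119 days': 1994-04-30 → 1994-01-01.
1994-01-01 is a Saturday; with Sunday=0 that is 6.

6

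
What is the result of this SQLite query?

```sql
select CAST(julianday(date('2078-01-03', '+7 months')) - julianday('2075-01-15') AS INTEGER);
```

1296

Adding +7 months to 2078-01-03 gives 2078-08-03.
16 days remain in January 2075 after the 15th (31 − 15).
Full months from February 2075 through July 2078 contribute their day counts.
Then 3 days into August 2078.
Total: 16 + 28 + 31 + 30 + 31 + 30 + 31 + 31 + 30 + 31 + 30 + 31 + 31 + 29 + 31 + 30 + 31 + 30 + 31 + 31 + 30 + 31 + 30 + 31 + 31 + 28 + 31 + 30 + 31 + 30 + 31 + 31 + 30 + 31 + 30 + 31 + 31 + 28 + 31 + 30 + 31 + 30 + 31 + 3 = 1296.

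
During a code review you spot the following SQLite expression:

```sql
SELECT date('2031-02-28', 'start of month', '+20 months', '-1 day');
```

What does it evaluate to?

2032-09-30

`start of month` rewinds 2031-02-28 to 2031-02-01.
Adding +20 months to 2031-02-01 gives 2032-10-01.
Going back 1 day from 2032-10-01 reaches 2032-09-30 (last day of September, 30 days).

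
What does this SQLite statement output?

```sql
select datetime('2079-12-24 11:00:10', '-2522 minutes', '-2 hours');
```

2079-12-22 14:58:10

2522 minutes = 42h 2m; -2522 minutes from 2079-12-24 11:00:10 is 2079-12-22 16:58:10 (crosses midnight).
-2 hours from 2079-12-22 16:58:10 is 2079-12-22 14:58:10.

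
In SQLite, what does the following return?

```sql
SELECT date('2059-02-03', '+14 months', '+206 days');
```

Adding +14 months to 2059-02-03 gives 2060-04-03.
Applying '+206 days' to 2060-04-03: counting 206 days forward gives 2060-10-26.

2060-10-26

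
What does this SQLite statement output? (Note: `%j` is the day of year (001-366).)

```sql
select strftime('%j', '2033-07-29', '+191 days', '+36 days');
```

072

First apply '+191 days', '+36 days': 2033-07-29 → 2034-03-13.
Day-of-year for 2034-03-13: days since 2034-01-01 inclusive = 72, zero-padded to 072.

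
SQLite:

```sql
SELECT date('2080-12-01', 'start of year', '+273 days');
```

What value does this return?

2080-09-30

`start of year` rewinds 2080-12-01 to 2080-01-01.
Applying '+273 days' to 2080-01-01: counting 273 days forward gives 2080-09-30.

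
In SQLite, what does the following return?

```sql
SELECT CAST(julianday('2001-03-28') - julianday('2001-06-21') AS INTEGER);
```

-85

3 days remain in March 2001 after the 28th (31 − 28).
April 2001: 30 days.
May 2001: 31 days.
Then 21 days into June 2001.
Total: 3 + 30 + 31 + 21 = 85.
The subtraction is earlier − later, so the result is −85 → -85.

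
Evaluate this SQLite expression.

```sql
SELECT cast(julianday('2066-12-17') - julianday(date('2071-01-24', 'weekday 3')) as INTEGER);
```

-1503

`weekday 3` advances to the next Wednesday; 2071-01-24 is a Saturday, so it moves forward to 2071-01-28.
14 days remain in December 2066 after the 17th (31 − 17).
Full months from January 2067 through December 2070 contribute their day counts.
Then 28 days into January 2071.
Total: 14 + 31 + 28 + 31 + 30 + 31 + 30 + 31 + 31 + 30 + 31 + 30 + 31 + 31 + 29 + 31 + 30 + 31 + 30 + 31 + 31 + 30 + 31 + 30 + 31 + 31 + 28 + 31 + 30 + 31 + 30 + 31 + 31 + 30 + 31 + 30 + 31 + 31 + 28 + 31 + 30 + 31 + 30 + 31 + 31 + 30 + 31 + 30 + 31 + 28 = 1503.
The subtraction is earlier − later, so the result is −1503 → -1503.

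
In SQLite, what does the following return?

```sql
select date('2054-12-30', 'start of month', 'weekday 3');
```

`start of month` rewinds 2054-12-30 to 2054-12-01.
`weekday 3` advances to the next Wednesday; 2054-12-01 is a Tuesday, so it moves forward to 2054-12-02.

2054-12-02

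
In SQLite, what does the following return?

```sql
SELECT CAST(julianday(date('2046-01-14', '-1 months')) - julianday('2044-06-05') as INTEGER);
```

Adding -1 month to 2046-01-14 gives 2045-12-14.
25 days remain in June 2044 after the 5th (30 − 5).
Full months from July 2044 through November 2045 contribute their day counts.
Then 14 days into December 2045.
Total: 25 + 31 + 31 + 30 + 31 + 30 + 31 + 31 + 28 + 31 + 30 + 31 + 30 + 31 + 31 + 30 + 31 + 30 + 14 = 557.

557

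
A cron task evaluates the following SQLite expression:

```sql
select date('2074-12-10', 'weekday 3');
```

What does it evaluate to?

`weekday 3` advances to the next Wednesday; 2074-12-10 is a Monday, so it moves forward to 2074-12-12.

2074-12-12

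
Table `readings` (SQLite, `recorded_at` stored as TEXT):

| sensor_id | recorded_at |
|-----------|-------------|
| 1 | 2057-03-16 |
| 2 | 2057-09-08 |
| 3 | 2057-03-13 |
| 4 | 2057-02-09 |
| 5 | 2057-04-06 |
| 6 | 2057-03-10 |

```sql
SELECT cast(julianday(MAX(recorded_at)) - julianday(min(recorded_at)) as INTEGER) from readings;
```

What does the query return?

211

MIN = 2057-02-09, MAX = 2057-09-08.
19 days remain in February 2057 after the 9th (28 − 9).
Full months from March 2057 through August 2057 contribute their day counts.
Then 8 days into September 2057.
Total: 19 + 31 + 30 + 31 + 30 + 31 + 31 + 8 = 211.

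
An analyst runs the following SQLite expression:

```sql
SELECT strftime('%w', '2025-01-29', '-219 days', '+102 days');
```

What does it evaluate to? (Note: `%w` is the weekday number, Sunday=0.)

First apply '-219 days', '+102 days': 2025-01-29 → 2024-10-04.
2024-10-04 is a Friday; with Sunday=0 that is 5.

5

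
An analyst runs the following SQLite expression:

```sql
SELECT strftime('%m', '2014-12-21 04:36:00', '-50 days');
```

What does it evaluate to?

First apply '-50 days': 2014-12-21 04:36:00 → 2014-11-01 04:36:00.
`%m` extracts the 2-digit month (01-12): 11.

11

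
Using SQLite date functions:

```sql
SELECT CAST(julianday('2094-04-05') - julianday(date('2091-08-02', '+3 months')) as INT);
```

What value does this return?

885

Adding +3 months to 2091-08-02 gives 2091-11-02.
28 days remain in November 2091 after the 2nd (30 − 2).
Full months from December 2091 through March 2094 contribute their day counts.
Then 5 days into April 2094.
Total: 28 + 31 + 31 + 29 + 31 + 30 + 31 + 30 + 31 + 31 + 30 + 31 + 30 + 31 + 31 + 28 + 31 + 30 + 31 + 30 + 31 + 31 + 30 + 31 + 30 + 31 + 31 + 28 + 31 + 5 = 885.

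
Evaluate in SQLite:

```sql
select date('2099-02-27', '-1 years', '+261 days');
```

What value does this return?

2098-11-15

Adding -1 year to 2099-02-27 gives 2098-02-27.
Applying '+261 days' to 2098-02-27: counting 261 days forward gives 2098-11-15.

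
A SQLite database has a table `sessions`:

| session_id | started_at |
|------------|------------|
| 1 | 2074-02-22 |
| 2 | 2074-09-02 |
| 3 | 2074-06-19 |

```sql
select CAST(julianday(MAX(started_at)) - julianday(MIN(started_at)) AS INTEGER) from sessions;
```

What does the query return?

MIN = 2074-02-22, MAX = 2074-09-02.
6 days remain in February 2074 after the 22nd (28 − 22).
Full months from March 2074 through August 2074 contribute their day counts.
Then 2 days into September 2074.
Total: 6 + 31 + 30 + 31 + 30 + 31 + 31 + 2 = 192.

192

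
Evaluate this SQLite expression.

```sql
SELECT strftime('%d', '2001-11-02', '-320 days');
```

First apply '-320 days': 2001-11-02 → 2000-12-17.
`%d` extracts the 2-digit day of month: 17.

17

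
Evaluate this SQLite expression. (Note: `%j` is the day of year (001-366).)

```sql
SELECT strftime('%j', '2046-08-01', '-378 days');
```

First apply '-378 days': 2046-08-01 → 2045-07-19.
Day-of-year for 2045-07-19: days since 2045-01-01 inclusive = 200, zero-padded to 200.

200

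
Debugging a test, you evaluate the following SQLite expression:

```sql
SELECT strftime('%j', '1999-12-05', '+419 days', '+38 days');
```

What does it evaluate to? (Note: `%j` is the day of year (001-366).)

First apply '+419 days', '+38 days': 1999-12-05 → 2001-03-06.
Day-of-year for 2001-03-06: days since 2001-01-01 inclusive = 65, zero-padded to 065.

065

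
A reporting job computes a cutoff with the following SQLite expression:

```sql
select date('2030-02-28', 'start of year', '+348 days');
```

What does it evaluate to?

2030-12-15

`start of year` rewinds 2030-02-28 to 2030-01-01.
Applying '+348 days' to 2030-01-01: counting 348 days forward gives 2030-12-15.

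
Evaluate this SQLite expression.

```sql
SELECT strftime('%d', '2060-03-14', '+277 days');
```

First apply '+277 days': 2060-03-14 → 2060-12-16.
`%d` extracts the 2-digit day of month: 16.

16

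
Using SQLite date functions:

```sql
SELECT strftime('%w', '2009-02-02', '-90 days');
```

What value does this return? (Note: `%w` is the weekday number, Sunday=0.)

First apply '-90 days': 2009-02-02 → 2008-11-04.
2008-11-04 is a Tuesday; with Sunday=0 that is 2.

2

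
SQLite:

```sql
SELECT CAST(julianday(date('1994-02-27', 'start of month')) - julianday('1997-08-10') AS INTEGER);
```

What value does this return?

`start of month` rewinds 1994-02-27 to 1994-02-01.
27 days remain in February 1994 after the 1st (28 − 1).
Full months from March 1994 through July 1997 contribute their day counts.
Then 10 days into August 1997.
Total: 27 + 31 + 30 + 31 + 30 + 31 + 31 + 30 + 31 + 30 + 31 + 31 + 28 + 31 + 30 + 31 + 30 + 31 + 31 + 30 + 31 + 30 + 31 + 31 + 29 + 31 + 30 + 31 + 30 + 31 + 31 + 30 + 31 + 30 + 31 + 31 + 28 + 31 + 30 + 31 + 30 + 31 + 10 = 1286.
The subtraction is earlier − later, so the result is −1286 → -1286.

-1286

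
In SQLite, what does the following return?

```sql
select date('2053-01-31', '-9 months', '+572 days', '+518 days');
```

Adding -9 months to 2053-01-31 targets 2052-04-31. April 2052 has only 30 days, so SQLite normalizes the 1-day overflow forward to 2052-05-01.
Applying '+572 days' to 2052-05-01: counting 572 days forward gives 2053-11-24.
Applying '+518 days' to 2053-11-24: counting 518 days forward gives 2055-04-26.

2055-04-26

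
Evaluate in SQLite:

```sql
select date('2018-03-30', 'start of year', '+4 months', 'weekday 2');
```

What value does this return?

2018-05-01

`start of year` rewinds 2018-03-30 to 2018-01-01.
Adding +4 months to 2018-01-01 gives 2018-05-01.
`weekday 2` advances to the next Tuesday; 2018-05-01 is already a Tuesday, so it stays at 2018-05-01.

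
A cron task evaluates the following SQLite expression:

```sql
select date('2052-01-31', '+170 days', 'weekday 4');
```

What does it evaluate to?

Applying '+170 days' to 2052-01-31: counting 170 days forward gives 2052-07-19.
`weekday 4` advances to the next Thursday; 2052-07-19 is a Friday, so it moves forward to 2052-07-25.

2052-07-25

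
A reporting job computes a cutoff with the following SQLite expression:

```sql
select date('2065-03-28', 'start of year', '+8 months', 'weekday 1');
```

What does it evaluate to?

2065-09-07

`start of year` rewinds 2065-03-28 to 2065-01-01.
Adding +8 months to 2065-01-01 gives 2065-09-01.
`weekday 1` advances to the next Monday; 2065-09-01 is a Tuesday, so it moves forward to 2065-09-07.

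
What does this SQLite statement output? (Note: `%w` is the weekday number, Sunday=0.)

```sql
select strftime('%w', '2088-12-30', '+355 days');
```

2

First apply '+355 days': 2088-12-30 → 2089-12-20.
2089-12-20 is a Tuesday; with Sunday=0 that is 2.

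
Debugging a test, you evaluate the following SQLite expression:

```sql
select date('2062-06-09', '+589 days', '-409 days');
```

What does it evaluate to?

2062-12-06

Applying '+589 days' to 2062-06-09: counting 589 days forward gives 2064-01-19.
Applying '-409 days' to 2064-01-19: counting 409 days back gives 2062-12-06.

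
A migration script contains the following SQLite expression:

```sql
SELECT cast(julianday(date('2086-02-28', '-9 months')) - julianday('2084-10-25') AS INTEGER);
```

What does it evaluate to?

215

Adding -9 months to 2086-02-28 gives 2085-05-28.
6 days remain in October 2084 after the 25th (31 − 25).
Full months from November 2084 through April 2085 contribute their day counts.
Then 28 days into May 2085.
Total: 6 + 30 + 31 + 31 + 28 + 31 + 30 + 28 = 215.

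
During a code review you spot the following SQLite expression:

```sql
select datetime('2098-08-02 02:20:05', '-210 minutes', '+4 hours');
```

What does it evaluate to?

210 minutes = 3h 30m; -210 minutes from 2098-08-02 02:20:05 is 2098-08-01 22:50:05 (crosses midnight).
+4 hours from 2098-08-01 22:50:05 is 2098-08-02 02:50:05 (crosses midnight).

2098-08-02 02:50:05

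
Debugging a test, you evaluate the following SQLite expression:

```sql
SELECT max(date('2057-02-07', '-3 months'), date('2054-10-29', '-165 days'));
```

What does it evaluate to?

2056-11-07

date('2057-02-07', '-3 months') → 2056-11-07.
date('2054-10-29', '-165 days') → 2054-05-17.
Later of the two is 2056-11-07.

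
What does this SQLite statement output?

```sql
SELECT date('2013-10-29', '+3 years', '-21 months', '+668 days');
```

2016-11-27

Adding +3 years to 2013-10-29 gives 2016-10-29.
Adding -21 months to 2016-10-29 gives 2015-01-29.
Applying '+668 days' to 2015-01-29: counting 668 days forward gives 2016-11-27.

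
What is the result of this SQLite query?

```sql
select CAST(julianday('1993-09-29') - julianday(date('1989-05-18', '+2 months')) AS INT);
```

Adding +2 months to 1989-05-18 gives 1989-07-18.
13 days remain in July 1989 after the 18th (31 − 18).
Full months from August 1989 through August 1993 contribute their day counts.
Then 29 days into September 1993.
Total: 13 + 31 + 30 + 31 + 30 + 31 + 31 + 28 + 31 + 30 + 31 + 30 + 31 + 31 + 30 + 31 + 30 + 31 + 31 + 28 + 31 + 30 + 31 + 30 + 31 + 31 + 30 + 31 + 30 + 31 + 31 + 29 + 31 + 30 + 31 + 30 + 31 + 31 + 30 + 31 + 30 + 31 + 31 + 28 + 31 + 30 + 31 + 30 + 31 + 31 + 29 = 1534.

1534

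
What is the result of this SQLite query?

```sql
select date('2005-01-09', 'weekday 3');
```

`weekday 3` advances to the next Wednesday; 2005-01-09 is a Sunday, so it moves forward to 2005-01-12.

2005-01-12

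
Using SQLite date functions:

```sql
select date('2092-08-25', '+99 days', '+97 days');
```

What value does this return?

2093-03-09

Applying '+99 days' to 2092-08-25: counting 99 days forward gives 2092-12-02.
Applying '+97 days' to 2092-12-02: counting 97 days forward gives 2093-03-09.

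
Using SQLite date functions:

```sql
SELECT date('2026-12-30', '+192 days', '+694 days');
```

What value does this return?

Applying '+192 days' to 2026-12-30: counting 192 days forward gives 2027-07-10.
Applying '+694 days' to 2027-07-10: counting 694 days forward gives 2029-06-03.

2029-06-03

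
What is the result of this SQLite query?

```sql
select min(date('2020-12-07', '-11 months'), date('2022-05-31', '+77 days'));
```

date('2020-12-07', '-11 months') → 2020-01-07.
date('2022-05-31', '+77 days') → 2022-08-16.
Earlier of the two is 2020-01-07.

2020-01-07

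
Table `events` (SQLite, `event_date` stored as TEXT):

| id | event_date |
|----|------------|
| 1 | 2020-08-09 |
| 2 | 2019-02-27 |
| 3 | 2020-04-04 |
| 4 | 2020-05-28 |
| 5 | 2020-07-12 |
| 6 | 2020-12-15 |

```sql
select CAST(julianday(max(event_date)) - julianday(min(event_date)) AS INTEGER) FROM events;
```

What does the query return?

657

MIN = 2019-02-27, MAX = 2020-12-15.
1 day remains in February 2019 after the 27th (28 − 27).
Full months from March 2019 through November 2020 contribute their day counts.
Then 15 days into December 2020.
Total: 1 + 31 + 30 + 31 + 30 + 31 + 31 + 30 + 31 + 30 + 31 + 31 + 29 + 31 + 30 + 31 + 30 + 31 + 31 + 30 + 31 + 30 + 15 = 657.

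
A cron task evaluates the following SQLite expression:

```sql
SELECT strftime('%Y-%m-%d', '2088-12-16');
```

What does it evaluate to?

2088-12-16

`%Y-%m-%d` extracts the ISO date: 2088-12-16.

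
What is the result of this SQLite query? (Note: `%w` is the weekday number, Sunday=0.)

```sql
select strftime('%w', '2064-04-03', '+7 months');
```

First apply '+7 months': 2064-04-03 → 2064-11-03.
2064-11-03 is a Monday; with Sunday=0 that is 1.

1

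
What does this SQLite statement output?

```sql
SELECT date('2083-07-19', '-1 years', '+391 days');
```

2083-08-14

Adding -1 year to 2083-07-19 gives 2082-07-19.
Applying '+391 days' to 2082-07-19: counting 391 days forward gives 2083-08-14.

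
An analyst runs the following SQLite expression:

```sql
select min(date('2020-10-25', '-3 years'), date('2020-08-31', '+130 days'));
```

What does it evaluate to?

2017-10-25

date('2020-10-25', '-3 years') → 2017-10-25.
date('2020-08-31', '+130 days') → 2021-01-08.
Earlier of the two is 2017-10-25.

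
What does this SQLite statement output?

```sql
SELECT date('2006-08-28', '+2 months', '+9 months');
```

2007-07-28

Adding +2 months to 2006-08-28 gives 2006-10-28.
Adding +9 months to 2006-10-28 gives 2007-07-28.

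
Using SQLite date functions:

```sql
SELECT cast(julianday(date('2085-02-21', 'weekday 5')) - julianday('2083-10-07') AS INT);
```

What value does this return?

505

`weekday 5` advances to the next Friday; 2085-02-21 is a Wednesday, so it moves forward to 2085-02-23.
24 days remain in October 2083 after the 7th (31 − 7).
Full months from November 2083 through January 2085 contribute their day counts.
Then 23 days into February 2085.
Total: 24 + 30 + 31 + 31 + 29 + 31 + 30 + 31 + 30 + 31 + 31 + 30 + 31 + 30 + 31 + 31 + 23 = 505.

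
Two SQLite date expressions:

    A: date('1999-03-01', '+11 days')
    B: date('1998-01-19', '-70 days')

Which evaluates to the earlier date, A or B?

A = 1999-03-12.
B = 1997-11-10.
B is earlier.

B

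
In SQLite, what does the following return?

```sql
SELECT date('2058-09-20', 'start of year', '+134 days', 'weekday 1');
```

2058-05-20

`start of year` rewinds 2058-09-20 to 2058-01-01.
Applying '+134 days' to 2058-01-01: counting 134 days forward gives 2058-05-15.
`weekday 1` advances to the next Monday; 2058-05-15 is a Wednesday, so it moves forward to 2058-05-20.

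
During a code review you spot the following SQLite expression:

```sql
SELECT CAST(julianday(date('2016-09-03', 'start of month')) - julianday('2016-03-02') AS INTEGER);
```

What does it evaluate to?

183

`start of month` rewinds 2016-09-03 to 2016-09-01.
29 days remain in March 2016 after the 2nd (31 − 2).
April 2016: 30 days.
May 2016: 31 days.
June 2016: 30 days.
July 2016: 31 days.
August 2016: 31 days.
Then 1 day into September 2016.
Total: 29 + 30 + 31 + 30 + 31 + 31 + 1 = 183.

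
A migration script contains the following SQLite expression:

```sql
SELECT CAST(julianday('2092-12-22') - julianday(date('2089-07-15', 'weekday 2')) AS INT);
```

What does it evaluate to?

`weekday 2` advances to the next Tuesday; 2089-07-15 is a Friday, so it moves forward to 2089-07-19.
12 days remain in July 2089 after the 19th (31 − 19).
Full months from August 2089 through November 2092 contribute their day counts.
Then 22 days into December 2092.
Total: 12 + 31 + 30 + 31 + 30 + 31 + 31 + 28 + 31 + 30 + 31 + 30 + 31 + 31 + 30 + 31 + 30 + 31 + 31 + 28 + 31 + 30 + 31 + 30 + 31 + 31 + 30 + 31 + 30 + 31 + 31 + 29 + 31 + 30 + 31 + 30 + 31 + 31 + 30 + 31 + 30 + 22 = 1252.

1252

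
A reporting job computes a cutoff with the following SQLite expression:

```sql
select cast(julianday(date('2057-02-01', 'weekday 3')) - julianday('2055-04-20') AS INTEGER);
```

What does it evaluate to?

659

`weekday 3` advances to the next Wednesday; 2057-02-01 is a Thursday, so it moves forward to 2057-02-07.
10 days remain in April 2055 after the 20th (30 − 20).
Full months from May 2055 through January 2057 contribute their day counts.
Then 7 days into February 2057.
Total: 10 + 31 + 30 + 31 + 31 + 30 + 31 + 30 + 31 + 31 + 29 + 31 + 30 + 31 + 30 + 31 + 31 + 30 + 31 + 30 + 31 + 31 + 7 = 659.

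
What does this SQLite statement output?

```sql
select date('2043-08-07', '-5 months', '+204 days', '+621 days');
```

Adding -5 months to 2043-08-07 gives 2043-03-07.
Applying '+204 days' to 2043-03-07: counting 204 days forward gives 2043-09-27.
Applying '+621 days' to 2043-09-27: counting 621 days forward gives 2045-06-09.

2045-06-09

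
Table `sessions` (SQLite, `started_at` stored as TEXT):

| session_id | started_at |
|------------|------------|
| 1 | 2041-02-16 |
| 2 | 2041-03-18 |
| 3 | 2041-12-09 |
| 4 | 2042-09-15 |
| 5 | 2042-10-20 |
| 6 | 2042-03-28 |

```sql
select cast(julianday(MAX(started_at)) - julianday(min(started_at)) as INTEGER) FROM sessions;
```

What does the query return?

611

MIN = 2041-02-16, MAX = 2042-10-20.
12 days remain in February 2041 after the 16th (28 − 16).
Full months from March 2041 through September 2042 contribute their day counts.
Then 20 days into October 2042.
Total: 12 + 31 + 30 + 31 + 30 + 31 + 31 + 30 + 31 + 30 + 31 + 31 + 28 + 31 + 30 + 31 + 30 + 31 + 31 + 30 + 20 = 611.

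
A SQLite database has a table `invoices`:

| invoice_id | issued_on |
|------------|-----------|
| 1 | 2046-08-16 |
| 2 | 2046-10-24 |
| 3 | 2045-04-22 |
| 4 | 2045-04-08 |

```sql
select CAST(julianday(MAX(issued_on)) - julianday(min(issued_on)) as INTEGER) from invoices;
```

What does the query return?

564

MIN = 2045-04-08, MAX = 2046-10-24.
22 days remain in April 2045 after the 8th (30 − 8).
Full months from May 2045 through September 2046 contribute their day counts.
Then 24 days into October 2046.
Total: 22 + 31 + 30 + 31 + 31 + 30 + 31 + 30 + 31 + 31 + 28 + 31 + 30 + 31 + 30 + 31 + 31 + 30 + 24 = 564.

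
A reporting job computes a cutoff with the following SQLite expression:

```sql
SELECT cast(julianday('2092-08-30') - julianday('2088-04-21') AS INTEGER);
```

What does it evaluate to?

9 days remain in April 2088 after the 21st (30 − 21).
Full months from May 2088 through July 2092 contribute their day counts.
Then 30 days into August 2092.
Total: 9 + 31 + 30 + 31 + 31 + 30 + 31 + 30 + 31 + 31 + 28 + 31 + 30 + 31 + 30 + 31 + 31 + 30 + 31 + 30 + 31 + 31 + 28 + 31 + 30 + 31 + 30 + 31 + 31 + 30 + 31 + 30 + 31 + 31 + 28 + 31 + 30 + 31 + 30 + 31 + 31 + 30 + 31 + 30 + 31 + 31 + 29 + 31 + 30 + 31 + 30 + 31 + 30 = 1592.

1592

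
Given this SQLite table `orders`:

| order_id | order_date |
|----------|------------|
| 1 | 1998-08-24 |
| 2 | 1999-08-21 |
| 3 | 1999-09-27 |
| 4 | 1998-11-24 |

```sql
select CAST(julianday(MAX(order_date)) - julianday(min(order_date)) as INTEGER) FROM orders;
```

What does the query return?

MIN = 1998-08-24, MAX = 1999-09-27.
7 days remain in August 1998 after the 24th (31 − 24).
Full months from September 1998 through August 1999 contribute their day counts.
Then 27 days into September 1999.
Total: 7 + 30 + 31 + 30 + 31 + 31 + 28 + 31 + 30 + 31 + 30 + 31 + 31 + 27 = 399.

399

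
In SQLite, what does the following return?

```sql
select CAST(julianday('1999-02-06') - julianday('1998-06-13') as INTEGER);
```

238

17 days remain in June 1998 after the 13th (30 − 13).
Full months from July 1998 through January 1999 contribute their day counts.
Then 6 days into February 1999.
Total: 17 + 31 + 31 + 30 + 31 + 30 + 31 + 31 + 6 = 238.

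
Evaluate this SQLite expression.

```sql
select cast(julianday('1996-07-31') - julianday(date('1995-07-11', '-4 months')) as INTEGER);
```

508

Adding -4 months to 1995-07-11 gives 1995-03-11.
20 days remain in March 1995 after the 11th (31 − 11).
Full months from April 1995 through June 1996 contribute their day counts.
Then 31 days into July 1996.
Total: 20 + 30 + 31 + 30 + 31 + 31 + 30 + 31 + 30 + 31 + 31 + 29 + 31 + 30 + 31 + 30 + 31 = 508.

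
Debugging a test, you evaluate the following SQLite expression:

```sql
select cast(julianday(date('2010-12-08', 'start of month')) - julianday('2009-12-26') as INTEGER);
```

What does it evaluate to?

340

`start of month` rewinds 2010-12-08 to 2010-12-01.
5 days remain in December 2009 after the 26th (31 − 26).
Full months from January 2010 through November 2010 contribute their day counts.
Then 1 day into December 2010.
Total: 5 + 31 + 28 + 31 + 30 + 31 + 30 + 31 + 31 + 30 + 31 + 30 + 1 = 340.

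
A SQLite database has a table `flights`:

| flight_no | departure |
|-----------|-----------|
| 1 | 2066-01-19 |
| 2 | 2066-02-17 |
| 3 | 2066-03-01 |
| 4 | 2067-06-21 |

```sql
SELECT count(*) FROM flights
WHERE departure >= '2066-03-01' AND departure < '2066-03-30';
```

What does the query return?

1

Rows in [2066-03-01, 2066-03-30): 2066-03-01 → 1 row.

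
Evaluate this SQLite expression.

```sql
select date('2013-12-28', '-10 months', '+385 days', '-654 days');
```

Adding -10 months to 2013-12-28 gives 2013-02-28.
Applying '+385 days' to 2013-02-28: counting 385 days forward gives 2014-03-20.
Applying '-654 days' to 2014-03-20: counting 654 days back gives 2012-06-04.

2012-06-04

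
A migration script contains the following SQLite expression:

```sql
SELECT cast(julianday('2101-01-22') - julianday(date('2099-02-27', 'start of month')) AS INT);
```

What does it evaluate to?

`start of month` rewinds 2099-02-27 to 2099-02-01.
27 days remain in February 2099 after the 1st (28 − 1).
Full months from March 2099 through December 2100 contribute their day counts.
Then 22 days into January 2101.
Total: 27 + 31 + 30 + 31 + 30 + 31 + 31 + 30 + 31 + 30 + 31 + 31 + 28 + 31 + 30 + 31 + 30 + 31 + 31 + 30 + 31 + 30 + 31 + 22 = 720.

720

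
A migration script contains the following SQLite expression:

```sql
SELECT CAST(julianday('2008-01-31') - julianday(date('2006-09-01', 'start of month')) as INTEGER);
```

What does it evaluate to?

517

`start of month` rewinds 2006-09-01 to 2006-09-01.
29 days remain in September 2006 after the 1st (30 − 1).
Full months from October 2006 through December 2007 contribute their day counts.
Then 31 days into January 2008.
Total: 29 + 31 + 30 + 31 + 31 + 28 + 31 + 30 + 31 + 30 + 31 + 31 + 30 + 31 + 30 + 31 + 31 = 517.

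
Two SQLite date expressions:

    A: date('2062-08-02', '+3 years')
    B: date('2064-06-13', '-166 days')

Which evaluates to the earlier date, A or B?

B

A = 2065-08-02.
B = 2063-12-30.
B is earlier.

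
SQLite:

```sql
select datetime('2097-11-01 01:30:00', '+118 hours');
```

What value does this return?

+118 hours from 2097-11-01 01:30:00 is 2097-11-05 23:30:00 (crosses midnight).

2097-11-05 23:30:00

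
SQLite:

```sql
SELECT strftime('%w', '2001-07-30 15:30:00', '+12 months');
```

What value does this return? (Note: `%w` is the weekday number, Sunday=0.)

2

First apply '+12 months': 2001-07-30 15:30:00 → 2002-07-30 15:30:00.
2002-07-30 is a Tuesday; with Sunday=0 that is 2.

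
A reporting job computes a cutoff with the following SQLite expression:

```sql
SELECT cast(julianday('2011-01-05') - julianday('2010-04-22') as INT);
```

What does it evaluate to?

8 days remain in April 2010 after the 22nd (30 − 22).
Full months from May 2010 through December 2010 contribute their day counts.
Then 5 days into January 2011.
Total: 8 + 31 + 30 + 31 + 31 + 30 + 31 + 30 + 31 + 5 = 258.

258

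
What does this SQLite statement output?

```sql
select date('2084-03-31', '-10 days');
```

Going back 10 days within March lands on 2084-03-21.

2084-03-21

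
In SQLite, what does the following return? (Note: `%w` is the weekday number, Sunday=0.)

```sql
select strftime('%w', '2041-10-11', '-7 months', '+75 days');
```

First apply '-7 months', '+75 days': 2041-10-11 → 2041-05-25.
2041-05-25 is a Saturday; with Sunday=0 that is 6.

6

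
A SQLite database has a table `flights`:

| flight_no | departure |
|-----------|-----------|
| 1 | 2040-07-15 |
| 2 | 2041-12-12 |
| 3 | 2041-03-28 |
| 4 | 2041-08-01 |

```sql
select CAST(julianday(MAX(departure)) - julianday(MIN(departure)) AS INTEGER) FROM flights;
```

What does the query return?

MIN = 2040-07-15, MAX = 2041-12-12.
16 days remain in July 2040 after the 15th (31 − 15).
Full months from August 2040 through November 2041 contribute their day counts.
Then 12 days into December 2041.
Total: 16 + 31 + 30 + 31 + 30 + 31 + 31 + 28 + 31 + 30 + 31 + 30 + 31 + 31 + 30 + 31 + 30 + 12 = 515.

515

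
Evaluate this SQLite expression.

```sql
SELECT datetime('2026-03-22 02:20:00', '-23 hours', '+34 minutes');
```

2026-03-21 03:54:00

-23 hours from 2026-03-22 02:20:00 is 2026-03-21 03:20:00 (crosses midnight).
+34 minutes from 2026-03-21 03:20:00 is 2026-03-21 03:54:00.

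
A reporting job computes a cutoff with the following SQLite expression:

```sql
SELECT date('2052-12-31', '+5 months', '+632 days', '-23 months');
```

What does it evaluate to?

2053-03-22

Adding +5 months to 2052-12-31 gives 2053-05-31.
Applying '+632 days' to 2053-05-31: counting 632 days forward gives 2055-02-22.
Adding -23 months to 2055-02-22 gives 2053-03-22.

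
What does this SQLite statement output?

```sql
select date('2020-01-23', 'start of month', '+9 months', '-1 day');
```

2020-09-30

`start of month` rewinds 2020-01-23 to 2020-01-01.
Adding +9 months to 2020-01-01 gives 2020-10-01.
Going back 1 day from 2020-10-01 reaches 2020-09-30 (last day of September, 30 days).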